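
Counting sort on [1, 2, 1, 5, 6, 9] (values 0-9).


Input: [1, 2, 1, 5, 6, 9]
Counts: [0, 2, 1, 0, 0, 1, 1, 0, 0, 1]

Sorted: [1, 1, 2, 5, 6, 9]


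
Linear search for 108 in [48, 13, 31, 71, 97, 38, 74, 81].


i=0: 48!=108
i=1: 13!=108
i=2: 31!=108
i=3: 71!=108
i=4: 97!=108
i=5: 38!=108
i=6: 74!=108
i=7: 81!=108

Not found, 8 comps


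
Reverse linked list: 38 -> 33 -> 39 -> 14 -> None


Step 1: curr=38, set curr.next=prev(None) | reversed so far: 38
Step 2: curr=33, set curr.next=prev(38) | reversed so far: 33 -> 38
Step 3: curr=39, set curr.next=prev(33) | reversed so far: 39 -> 33 -> 38
Step 4: curr=14, set curr.next=prev(39) | reversed so far: 14 -> 39 -> 33 -> 38

14 -> 39 -> 33 -> 38 -> None


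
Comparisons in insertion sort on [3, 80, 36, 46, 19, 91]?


Algorithm: insertion sort
Input: [3, 80, 36, 46, 19, 91]
Sorted: [3, 19, 36, 46, 80, 91]

10


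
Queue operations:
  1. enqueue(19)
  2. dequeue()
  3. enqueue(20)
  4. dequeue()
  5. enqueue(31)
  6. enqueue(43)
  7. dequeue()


enqueue(19) -> [19]
dequeue()->19, []
enqueue(20) -> [20]
dequeue()->20, []
enqueue(31) -> [31]
enqueue(43) -> [31, 43]
dequeue()->31, [43]

Final queue: [43]


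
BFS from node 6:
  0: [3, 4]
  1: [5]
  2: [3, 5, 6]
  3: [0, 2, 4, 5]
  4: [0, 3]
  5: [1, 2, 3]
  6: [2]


Visit 6, enqueue [2]
Visit 2, enqueue [3, 5]
Visit 3, enqueue [0, 4]
Visit 5, enqueue [1]
Visit 0, enqueue []
Visit 4, enqueue []
Visit 1, enqueue []

BFS order: [6, 2, 3, 5, 0, 4, 1]


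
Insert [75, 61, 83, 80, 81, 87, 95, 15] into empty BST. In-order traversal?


Insert 75: root
Insert 61: L from 75
Insert 83: R from 75
Insert 80: R from 75 -> L from 83
Insert 81: R from 75 -> L from 83 -> R from 80
Insert 87: R from 75 -> R from 83
Insert 95: R from 75 -> R from 83 -> R from 87
Insert 15: L from 75 -> L from 61

In-order: [15, 61, 75, 80, 81, 83, 87, 95]


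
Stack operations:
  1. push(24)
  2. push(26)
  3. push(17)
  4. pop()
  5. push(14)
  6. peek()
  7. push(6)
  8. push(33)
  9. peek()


push(24) -> [24]
push(26) -> [24, 26]
push(17) -> [24, 26, 17]
pop()->17, [24, 26]
push(14) -> [24, 26, 14]
peek()->14
push(6) -> [24, 26, 14, 6]
push(33) -> [24, 26, 14, 6, 33]
peek()->33

Final stack: [24, 26, 14, 6, 33]


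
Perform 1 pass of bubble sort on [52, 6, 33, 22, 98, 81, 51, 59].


Initial: [52, 6, 33, 22, 98, 81, 51, 59]
Pass 1: [6, 33, 22, 52, 81, 51, 59, 98] (6 swaps)

After 1 pass: [6, 33, 22, 52, 81, 51, 59, 98]


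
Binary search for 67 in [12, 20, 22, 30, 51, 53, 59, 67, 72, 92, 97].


Step 1: lo=0, hi=10, mid=5, val=53
Step 2: lo=6, hi=10, mid=8, val=72
Step 3: lo=6, hi=7, mid=6, val=59
Step 4: lo=7, hi=7, mid=7, val=67

Found at index 7


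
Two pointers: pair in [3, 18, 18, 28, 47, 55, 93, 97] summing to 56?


lo=0(3)+hi=7(97)=100
lo=0(3)+hi=6(93)=96
lo=0(3)+hi=5(55)=58
lo=0(3)+hi=4(47)=50
lo=1(18)+hi=4(47)=65
lo=1(18)+hi=3(28)=46
lo=2(18)+hi=3(28)=46

No pair found


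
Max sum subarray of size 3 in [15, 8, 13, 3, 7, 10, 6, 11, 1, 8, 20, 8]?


[0:3]: 36
[1:4]: 24
[2:5]: 23
[3:6]: 20
[4:7]: 23
[5:8]: 27
[6:9]: 18
[7:10]: 20
[8:11]: 29
[9:12]: 36

Max: 36 at [0:3]


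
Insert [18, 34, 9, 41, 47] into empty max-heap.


Insert 18: [18]
Insert 34: [34, 18]
Insert 9: [34, 18, 9]
Insert 41: [41, 34, 9, 18]
Insert 47: [47, 41, 9, 18, 34]

Final heap: [47, 41, 9, 18, 34]


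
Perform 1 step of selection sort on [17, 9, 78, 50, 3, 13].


Initial: [17, 9, 78, 50, 3, 13]
Step 1: min=3 at 4
  Swap: [3, 9, 78, 50, 17, 13]

After 1 step: [3, 9, 78, 50, 17, 13]


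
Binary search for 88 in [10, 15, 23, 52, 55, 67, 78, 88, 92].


Step 1: lo=0, hi=8, mid=4, val=55
Step 2: lo=5, hi=8, mid=6, val=78
Step 3: lo=7, hi=8, mid=7, val=88

Found at index 7


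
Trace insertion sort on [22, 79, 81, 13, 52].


Initial: [22, 79, 81, 13, 52]
Insert 79: [22, 79, 81, 13, 52]
Insert 81: [22, 79, 81, 13, 52]
Insert 13: [13, 22, 79, 81, 52]
Insert 52: [13, 22, 52, 79, 81]

Sorted: [13, 22, 52, 79, 81]


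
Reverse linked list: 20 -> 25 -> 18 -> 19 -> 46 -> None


Step 1: curr=20, set curr.next=prev(None) | reversed so far: 20
Step 2: curr=25, set curr.next=prev(20) | reversed so far: 25 -> 20
Step 3: curr=18, set curr.next=prev(25) | reversed so far: 18 -> 25 -> 20
Step 4: curr=19, set curr.next=prev(18) | reversed so far: 19 -> 18 -> 25 -> 20
Step 5: curr=46, set curr.next=prev(19) | reversed so far: 46 -> 19 -> 18 -> 25 -> 20

46 -> 19 -> 18 -> 25 -> 20 -> None


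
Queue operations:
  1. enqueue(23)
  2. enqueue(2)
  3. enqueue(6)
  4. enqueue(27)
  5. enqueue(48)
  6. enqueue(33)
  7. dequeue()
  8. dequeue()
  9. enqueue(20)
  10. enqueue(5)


enqueue(23) -> [23]
enqueue(2) -> [23, 2]
enqueue(6) -> [23, 2, 6]
enqueue(27) -> [23, 2, 6, 27]
enqueue(48) -> [23, 2, 6, 27, 48]
enqueue(33) -> [23, 2, 6, 27, 48, 33]
dequeue()->23, [2, 6, 27, 48, 33]
dequeue()->2, [6, 27, 48, 33]
enqueue(20) -> [6, 27, 48, 33, 20]
enqueue(5) -> [6, 27, 48, 33, 20, 5]

Final queue: [6, 27, 48, 33, 20, 5]


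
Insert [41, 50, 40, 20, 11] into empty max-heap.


Insert 41: [41]
Insert 50: [50, 41]
Insert 40: [50, 41, 40]
Insert 20: [50, 41, 40, 20]
Insert 11: [50, 41, 40, 20, 11]

Final heap: [50, 41, 40, 20, 11]


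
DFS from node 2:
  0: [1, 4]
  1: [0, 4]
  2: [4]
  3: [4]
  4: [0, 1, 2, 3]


Visit 2, push [4]
Visit 4, push [3, 1, 0]
Visit 0, push [1]
Visit 1, push []
Visit 3, push []

DFS order: [2, 4, 0, 1, 3]


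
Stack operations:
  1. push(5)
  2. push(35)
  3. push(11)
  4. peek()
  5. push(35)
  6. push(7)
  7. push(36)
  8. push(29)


push(5) -> [5]
push(35) -> [5, 35]
push(11) -> [5, 35, 11]
peek()->11
push(35) -> [5, 35, 11, 35]
push(7) -> [5, 35, 11, 35, 7]
push(36) -> [5, 35, 11, 35, 7, 36]
push(29) -> [5, 35, 11, 35, 7, 36, 29]

Final stack: [5, 35, 11, 35, 7, 36, 29]


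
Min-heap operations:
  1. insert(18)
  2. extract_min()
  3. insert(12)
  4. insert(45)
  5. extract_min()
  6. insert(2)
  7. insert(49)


insert(18) -> [18]
extract_min()->18, []
insert(12) -> [12]
insert(45) -> [12, 45]
extract_min()->12, [45]
insert(2) -> [2, 45]
insert(49) -> [2, 45, 49]

Final heap: [2, 45, 49]


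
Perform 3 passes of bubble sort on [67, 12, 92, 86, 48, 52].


Initial: [67, 12, 92, 86, 48, 52]
Pass 1: [12, 67, 86, 48, 52, 92] (4 swaps)
Pass 2: [12, 67, 48, 52, 86, 92] (2 swaps)
Pass 3: [12, 48, 52, 67, 86, 92] (2 swaps)

After 3 passes: [12, 48, 52, 67, 86, 92]


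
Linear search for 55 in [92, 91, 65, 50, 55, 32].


i=0: 92!=55
i=1: 91!=55
i=2: 65!=55
i=3: 50!=55
i=4: 55==55 found!

Found at 4, 5 comps


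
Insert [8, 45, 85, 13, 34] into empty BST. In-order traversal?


Insert 8: root
Insert 45: R from 8
Insert 85: R from 8 -> R from 45
Insert 13: R from 8 -> L from 45
Insert 34: R from 8 -> L from 45 -> R from 13

In-order: [8, 13, 34, 45, 85]


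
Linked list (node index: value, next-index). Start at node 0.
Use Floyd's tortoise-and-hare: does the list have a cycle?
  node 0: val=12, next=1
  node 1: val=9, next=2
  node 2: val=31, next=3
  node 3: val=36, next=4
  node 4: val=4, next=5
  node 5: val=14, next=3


Floyd's tortoise (slow, +1) and hare (fast, +2):
  init: slow=0, fast=0
  step 1: slow=1, fast=2
  step 2: slow=2, fast=4
  step 3: slow=3, fast=3
  slow == fast at node 3: cycle detected

Cycle: yes


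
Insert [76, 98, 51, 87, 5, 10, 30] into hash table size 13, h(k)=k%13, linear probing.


Insert 76: h=11 -> slot 11
Insert 98: h=7 -> slot 7
Insert 51: h=12 -> slot 12
Insert 87: h=9 -> slot 9
Insert 5: h=5 -> slot 5
Insert 10: h=10 -> slot 10
Insert 30: h=4 -> slot 4

Table: [None, None, None, None, 30, 5, None, 98, None, 87, 10, 76, 51]


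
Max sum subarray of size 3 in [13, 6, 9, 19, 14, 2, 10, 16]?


[0:3]: 28
[1:4]: 34
[2:5]: 42
[3:6]: 35
[4:7]: 26
[5:8]: 28

Max: 42 at [2:5]


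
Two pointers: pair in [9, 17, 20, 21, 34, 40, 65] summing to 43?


lo=0(9)+hi=6(65)=74
lo=0(9)+hi=5(40)=49
lo=0(9)+hi=4(34)=43

Yes: 9+34=43


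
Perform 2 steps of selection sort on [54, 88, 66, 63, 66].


Initial: [54, 88, 66, 63, 66]
Step 1: min=54 at 0
  Swap: [54, 88, 66, 63, 66]
Step 2: min=63 at 3
  Swap: [54, 63, 66, 88, 66]

After 2 steps: [54, 63, 66, 88, 66]


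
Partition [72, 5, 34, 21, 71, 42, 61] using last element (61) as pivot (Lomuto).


Pivot: 61
  5 <= 61: swap -> [5, 72, 34, 21, 71, 42, 61]
  34 <= 61: swap -> [5, 34, 72, 21, 71, 42, 61]
  21 <= 61: swap -> [5, 34, 21, 72, 71, 42, 61]
  42 <= 61: swap -> [5, 34, 21, 42, 71, 72, 61]
Place pivot at 4: [5, 34, 21, 42, 61, 72, 71]

Partitioned: [5, 34, 21, 42, 61, 72, 71]


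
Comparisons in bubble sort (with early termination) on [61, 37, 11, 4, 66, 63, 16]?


Algorithm: bubble sort (with early termination)
Input: [61, 37, 11, 4, 66, 63, 16]
Sorted: [4, 11, 16, 37, 61, 63, 66]

20


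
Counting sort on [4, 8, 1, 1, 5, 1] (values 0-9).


Input: [4, 8, 1, 1, 5, 1]
Counts: [0, 3, 0, 0, 1, 1, 0, 0, 1, 0]

Sorted: [1, 1, 1, 4, 5, 8]


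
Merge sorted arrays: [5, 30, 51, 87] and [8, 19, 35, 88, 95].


Take 5 from A
Take 8 from B
Take 19 from B
Take 30 from A
Take 35 from B
Take 51 from A
Take 87 from A

Merged: [5, 8, 19, 30, 35, 51, 87, 88, 95]


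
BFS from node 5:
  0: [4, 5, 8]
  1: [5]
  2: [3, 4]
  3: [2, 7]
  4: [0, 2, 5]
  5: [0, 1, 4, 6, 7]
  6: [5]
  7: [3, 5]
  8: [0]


Visit 5, enqueue [0, 1, 4, 6, 7]
Visit 0, enqueue [8]
Visit 1, enqueue []
Visit 4, enqueue [2]
Visit 6, enqueue []
Visit 7, enqueue [3]
Visit 8, enqueue []
Visit 2, enqueue []
Visit 3, enqueue []

BFS order: [5, 0, 1, 4, 6, 7, 8, 2, 3]


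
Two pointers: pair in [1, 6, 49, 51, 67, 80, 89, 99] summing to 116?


lo=0(1)+hi=7(99)=100
lo=1(6)+hi=7(99)=105
lo=2(49)+hi=7(99)=148
lo=2(49)+hi=6(89)=138
lo=2(49)+hi=5(80)=129
lo=2(49)+hi=4(67)=116

Yes: 49+67=116


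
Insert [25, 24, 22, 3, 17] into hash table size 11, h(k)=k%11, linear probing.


Insert 25: h=3 -> slot 3
Insert 24: h=2 -> slot 2
Insert 22: h=0 -> slot 0
Insert 3: h=3, 1 probes -> slot 4
Insert 17: h=6 -> slot 6

Table: [22, None, 24, 25, 3, None, 17, None, None, None, None]


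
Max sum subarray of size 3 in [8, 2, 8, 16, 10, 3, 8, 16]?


[0:3]: 18
[1:4]: 26
[2:5]: 34
[3:6]: 29
[4:7]: 21
[5:8]: 27

Max: 34 at [2:5]


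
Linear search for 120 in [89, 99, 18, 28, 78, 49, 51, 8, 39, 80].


i=0: 89!=120
i=1: 99!=120
i=2: 18!=120
i=3: 28!=120
i=4: 78!=120
i=5: 49!=120
i=6: 51!=120
i=7: 8!=120
i=8: 39!=120
i=9: 80!=120

Not found, 10 comps


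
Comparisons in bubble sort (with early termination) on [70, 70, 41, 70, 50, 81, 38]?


Algorithm: bubble sort (with early termination)
Input: [70, 70, 41, 70, 50, 81, 38]
Sorted: [38, 41, 50, 70, 70, 70, 81]

21


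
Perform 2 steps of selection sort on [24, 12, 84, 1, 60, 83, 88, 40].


Initial: [24, 12, 84, 1, 60, 83, 88, 40]
Step 1: min=1 at 3
  Swap: [1, 12, 84, 24, 60, 83, 88, 40]
Step 2: min=12 at 1
  Swap: [1, 12, 84, 24, 60, 83, 88, 40]

After 2 steps: [1, 12, 84, 24, 60, 83, 88, 40]


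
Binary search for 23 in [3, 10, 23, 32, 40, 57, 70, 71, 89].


Step 1: lo=0, hi=8, mid=4, val=40
Step 2: lo=0, hi=3, mid=1, val=10
Step 3: lo=2, hi=3, mid=2, val=23

Found at index 2


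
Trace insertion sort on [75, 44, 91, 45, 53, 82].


Initial: [75, 44, 91, 45, 53, 82]
Insert 44: [44, 75, 91, 45, 53, 82]
Insert 91: [44, 75, 91, 45, 53, 82]
Insert 45: [44, 45, 75, 91, 53, 82]
Insert 53: [44, 45, 53, 75, 91, 82]
Insert 82: [44, 45, 53, 75, 82, 91]

Sorted: [44, 45, 53, 75, 82, 91]


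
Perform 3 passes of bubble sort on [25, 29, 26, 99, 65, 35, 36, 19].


Initial: [25, 29, 26, 99, 65, 35, 36, 19]
Pass 1: [25, 26, 29, 65, 35, 36, 19, 99] (5 swaps)
Pass 2: [25, 26, 29, 35, 36, 19, 65, 99] (3 swaps)
Pass 3: [25, 26, 29, 35, 19, 36, 65, 99] (1 swaps)

After 3 passes: [25, 26, 29, 35, 19, 36, 65, 99]


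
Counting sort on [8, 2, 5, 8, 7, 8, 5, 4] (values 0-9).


Input: [8, 2, 5, 8, 7, 8, 5, 4]
Counts: [0, 0, 1, 0, 1, 2, 0, 1, 3, 0]

Sorted: [2, 4, 5, 5, 7, 8, 8, 8]


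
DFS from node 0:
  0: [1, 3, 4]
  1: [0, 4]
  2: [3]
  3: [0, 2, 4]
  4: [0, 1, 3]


Visit 0, push [4, 3, 1]
Visit 1, push [4]
Visit 4, push [3]
Visit 3, push [2]
Visit 2, push []

DFS order: [0, 1, 4, 3, 2]


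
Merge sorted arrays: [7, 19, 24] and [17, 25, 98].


Take 7 from A
Take 17 from B
Take 19 from A
Take 24 from A

Merged: [7, 17, 19, 24, 25, 98]


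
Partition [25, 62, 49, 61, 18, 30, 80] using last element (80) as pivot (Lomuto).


Pivot: 80
  25 <= 80: advance i (no swap)
  62 <= 80: advance i (no swap)
  49 <= 80: advance i (no swap)
  61 <= 80: advance i (no swap)
  18 <= 80: advance i (no swap)
  30 <= 80: advance i (no swap)
Place pivot at 6: [25, 62, 49, 61, 18, 30, 80]

Partitioned: [25, 62, 49, 61, 18, 30, 80]


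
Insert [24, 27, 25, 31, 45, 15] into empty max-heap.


Insert 24: [24]
Insert 27: [27, 24]
Insert 25: [27, 24, 25]
Insert 31: [31, 27, 25, 24]
Insert 45: [45, 31, 25, 24, 27]
Insert 15: [45, 31, 25, 24, 27, 15]

Final heap: [45, 31, 25, 24, 27, 15]


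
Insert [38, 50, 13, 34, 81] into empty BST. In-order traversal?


Insert 38: root
Insert 50: R from 38
Insert 13: L from 38
Insert 34: L from 38 -> R from 13
Insert 81: R from 38 -> R from 50

In-order: [13, 34, 38, 50, 81]


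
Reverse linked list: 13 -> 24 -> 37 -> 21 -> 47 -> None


Step 1: curr=13, set curr.next=prev(None) | reversed so far: 13
Step 2: curr=24, set curr.next=prev(13) | reversed so far: 24 -> 13
Step 3: curr=37, set curr.next=prev(24) | reversed so far: 37 -> 24 -> 13
Step 4: curr=21, set curr.next=prev(37) | reversed so far: 21 -> 37 -> 24 -> 13
Step 5: curr=47, set curr.next=prev(21) | reversed so far: 47 -> 21 -> 37 -> 24 -> 13

47 -> 21 -> 37 -> 24 -> 13 -> None


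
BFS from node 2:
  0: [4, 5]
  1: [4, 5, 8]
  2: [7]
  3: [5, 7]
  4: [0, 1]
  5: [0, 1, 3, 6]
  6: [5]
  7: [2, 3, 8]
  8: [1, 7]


Visit 2, enqueue [7]
Visit 7, enqueue [3, 8]
Visit 3, enqueue [5]
Visit 8, enqueue [1]
Visit 5, enqueue [0, 6]
Visit 1, enqueue [4]
Visit 0, enqueue []
Visit 6, enqueue []
Visit 4, enqueue []

BFS order: [2, 7, 3, 8, 5, 1, 0, 6, 4]


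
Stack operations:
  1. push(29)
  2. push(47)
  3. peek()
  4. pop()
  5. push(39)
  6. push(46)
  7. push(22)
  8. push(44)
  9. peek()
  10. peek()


push(29) -> [29]
push(47) -> [29, 47]
peek()->47
pop()->47, [29]
push(39) -> [29, 39]
push(46) -> [29, 39, 46]
push(22) -> [29, 39, 46, 22]
push(44) -> [29, 39, 46, 22, 44]
peek()->44
peek()->44

Final stack: [29, 39, 46, 22, 44]


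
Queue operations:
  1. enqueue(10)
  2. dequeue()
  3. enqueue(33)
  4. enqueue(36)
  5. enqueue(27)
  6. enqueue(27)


enqueue(10) -> [10]
dequeue()->10, []
enqueue(33) -> [33]
enqueue(36) -> [33, 36]
enqueue(27) -> [33, 36, 27]
enqueue(27) -> [33, 36, 27, 27]

Final queue: [33, 36, 27, 27]


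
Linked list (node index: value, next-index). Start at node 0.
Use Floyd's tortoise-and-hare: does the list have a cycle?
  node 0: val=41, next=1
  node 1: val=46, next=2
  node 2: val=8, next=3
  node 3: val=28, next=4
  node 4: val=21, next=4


Floyd's tortoise (slow, +1) and hare (fast, +2):
  init: slow=0, fast=0
  step 1: slow=1, fast=2
  step 2: slow=2, fast=4
  step 3: slow=3, fast=4
  step 4: slow=4, fast=4
  slow == fast at node 4: cycle detected

Cycle: yes


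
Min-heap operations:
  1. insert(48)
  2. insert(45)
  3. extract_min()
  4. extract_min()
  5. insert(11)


insert(48) -> [48]
insert(45) -> [45, 48]
extract_min()->45, [48]
extract_min()->48, []
insert(11) -> [11]

Final heap: [11]


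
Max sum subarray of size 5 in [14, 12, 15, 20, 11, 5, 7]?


[0:5]: 72
[1:6]: 63
[2:7]: 58

Max: 72 at [0:5]


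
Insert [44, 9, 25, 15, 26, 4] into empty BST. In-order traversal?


Insert 44: root
Insert 9: L from 44
Insert 25: L from 44 -> R from 9
Insert 15: L from 44 -> R from 9 -> L from 25
Insert 26: L from 44 -> R from 9 -> R from 25
Insert 4: L from 44 -> L from 9

In-order: [4, 9, 15, 25, 26, 44]


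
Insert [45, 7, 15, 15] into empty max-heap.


Insert 45: [45]
Insert 7: [45, 7]
Insert 15: [45, 7, 15]
Insert 15: [45, 15, 15, 7]

Final heap: [45, 15, 15, 7]


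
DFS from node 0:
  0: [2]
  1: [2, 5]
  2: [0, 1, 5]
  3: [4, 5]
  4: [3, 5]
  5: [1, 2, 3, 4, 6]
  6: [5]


Visit 0, push [2]
Visit 2, push [5, 1]
Visit 1, push [5]
Visit 5, push [6, 4, 3]
Visit 3, push [4]
Visit 4, push []
Visit 6, push []

DFS order: [0, 2, 1, 5, 3, 4, 6]


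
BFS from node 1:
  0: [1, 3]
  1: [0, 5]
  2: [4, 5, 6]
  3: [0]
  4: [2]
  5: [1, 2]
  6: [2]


Visit 1, enqueue [0, 5]
Visit 0, enqueue [3]
Visit 5, enqueue [2]
Visit 3, enqueue []
Visit 2, enqueue [4, 6]
Visit 4, enqueue []
Visit 6, enqueue []

BFS order: [1, 0, 5, 3, 2, 4, 6]


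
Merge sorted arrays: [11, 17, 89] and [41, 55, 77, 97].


Take 11 from A
Take 17 from A
Take 41 from B
Take 55 from B
Take 77 from B
Take 89 from A

Merged: [11, 17, 41, 55, 77, 89, 97]


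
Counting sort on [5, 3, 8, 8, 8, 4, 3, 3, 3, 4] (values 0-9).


Input: [5, 3, 8, 8, 8, 4, 3, 3, 3, 4]
Counts: [0, 0, 0, 4, 2, 1, 0, 0, 3, 0]

Sorted: [3, 3, 3, 3, 4, 4, 5, 8, 8, 8]


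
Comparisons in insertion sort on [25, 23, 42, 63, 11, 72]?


Algorithm: insertion sort
Input: [25, 23, 42, 63, 11, 72]
Sorted: [11, 23, 25, 42, 63, 72]

8


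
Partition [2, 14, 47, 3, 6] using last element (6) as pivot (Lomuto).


Pivot: 6
  2 <= 6: advance i (no swap)
  3 <= 6: swap -> [2, 3, 47, 14, 6]
Place pivot at 2: [2, 3, 6, 14, 47]

Partitioned: [2, 3, 6, 14, 47]


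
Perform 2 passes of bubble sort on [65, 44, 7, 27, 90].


Initial: [65, 44, 7, 27, 90]
Pass 1: [44, 7, 27, 65, 90] (3 swaps)
Pass 2: [7, 27, 44, 65, 90] (2 swaps)

After 2 passes: [7, 27, 44, 65, 90]


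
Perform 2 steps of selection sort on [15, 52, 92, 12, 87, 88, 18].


Initial: [15, 52, 92, 12, 87, 88, 18]
Step 1: min=12 at 3
  Swap: [12, 52, 92, 15, 87, 88, 18]
Step 2: min=15 at 3
  Swap: [12, 15, 92, 52, 87, 88, 18]

After 2 steps: [12, 15, 92, 52, 87, 88, 18]


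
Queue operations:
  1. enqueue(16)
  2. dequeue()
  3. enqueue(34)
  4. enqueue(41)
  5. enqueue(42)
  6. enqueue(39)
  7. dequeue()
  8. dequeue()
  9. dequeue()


enqueue(16) -> [16]
dequeue()->16, []
enqueue(34) -> [34]
enqueue(41) -> [34, 41]
enqueue(42) -> [34, 41, 42]
enqueue(39) -> [34, 41, 42, 39]
dequeue()->34, [41, 42, 39]
dequeue()->41, [42, 39]
dequeue()->42, [39]

Final queue: [39]


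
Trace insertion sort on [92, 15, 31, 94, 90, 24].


Initial: [92, 15, 31, 94, 90, 24]
Insert 15: [15, 92, 31, 94, 90, 24]
Insert 31: [15, 31, 92, 94, 90, 24]
Insert 94: [15, 31, 92, 94, 90, 24]
Insert 90: [15, 31, 90, 92, 94, 24]
Insert 24: [15, 24, 31, 90, 92, 94]

Sorted: [15, 24, 31, 90, 92, 94]


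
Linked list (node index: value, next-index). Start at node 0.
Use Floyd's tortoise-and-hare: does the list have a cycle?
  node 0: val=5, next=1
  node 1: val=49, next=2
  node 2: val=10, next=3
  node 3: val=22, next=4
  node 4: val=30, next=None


Floyd's tortoise (slow, +1) and hare (fast, +2):
  init: slow=0, fast=0
  step 1: slow=1, fast=2
  step 2: slow=2, fast=4
  step 3: fast -> None, no cycle

Cycle: no


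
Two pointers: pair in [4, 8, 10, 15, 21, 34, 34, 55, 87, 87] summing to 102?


lo=0(4)+hi=9(87)=91
lo=1(8)+hi=9(87)=95
lo=2(10)+hi=9(87)=97
lo=3(15)+hi=9(87)=102

Yes: 15+87=102


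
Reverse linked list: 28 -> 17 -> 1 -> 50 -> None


Step 1: curr=28, set curr.next=prev(None) | reversed so far: 28
Step 2: curr=17, set curr.next=prev(28) | reversed so far: 17 -> 28
Step 3: curr=1, set curr.next=prev(17) | reversed so far: 1 -> 17 -> 28
Step 4: curr=50, set curr.next=prev(1) | reversed so far: 50 -> 1 -> 17 -> 28

50 -> 1 -> 17 -> 28 -> None


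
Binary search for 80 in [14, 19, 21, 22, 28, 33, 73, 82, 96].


Step 1: lo=0, hi=8, mid=4, val=28
Step 2: lo=5, hi=8, mid=6, val=73
Step 3: lo=7, hi=8, mid=7, val=82

Not found


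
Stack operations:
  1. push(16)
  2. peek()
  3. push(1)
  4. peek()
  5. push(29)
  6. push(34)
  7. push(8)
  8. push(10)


push(16) -> [16]
peek()->16
push(1) -> [16, 1]
peek()->1
push(29) -> [16, 1, 29]
push(34) -> [16, 1, 29, 34]
push(8) -> [16, 1, 29, 34, 8]
push(10) -> [16, 1, 29, 34, 8, 10]

Final stack: [16, 1, 29, 34, 8, 10]


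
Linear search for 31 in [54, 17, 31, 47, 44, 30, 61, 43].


i=0: 54!=31
i=1: 17!=31
i=2: 31==31 found!

Found at 2, 3 comps


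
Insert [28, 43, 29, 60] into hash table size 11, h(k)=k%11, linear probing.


Insert 28: h=6 -> slot 6
Insert 43: h=10 -> slot 10
Insert 29: h=7 -> slot 7
Insert 60: h=5 -> slot 5

Table: [None, None, None, None, None, 60, 28, 29, None, None, 43]


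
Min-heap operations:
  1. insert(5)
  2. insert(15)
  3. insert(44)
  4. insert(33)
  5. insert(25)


insert(5) -> [5]
insert(15) -> [5, 15]
insert(44) -> [5, 15, 44]
insert(33) -> [5, 15, 44, 33]
insert(25) -> [5, 15, 44, 33, 25]

Final heap: [5, 15, 44, 33, 25]


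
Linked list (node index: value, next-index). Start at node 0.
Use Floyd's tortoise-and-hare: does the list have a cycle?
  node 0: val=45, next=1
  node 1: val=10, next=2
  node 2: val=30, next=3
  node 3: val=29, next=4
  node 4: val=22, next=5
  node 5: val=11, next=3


Floyd's tortoise (slow, +1) and hare (fast, +2):
  init: slow=0, fast=0
  step 1: slow=1, fast=2
  step 2: slow=2, fast=4
  step 3: slow=3, fast=3
  slow == fast at node 3: cycle detected

Cycle: yes


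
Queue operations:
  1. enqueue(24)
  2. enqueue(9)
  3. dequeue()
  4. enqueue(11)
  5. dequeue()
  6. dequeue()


enqueue(24) -> [24]
enqueue(9) -> [24, 9]
dequeue()->24, [9]
enqueue(11) -> [9, 11]
dequeue()->9, [11]
dequeue()->11, []

Final queue: []


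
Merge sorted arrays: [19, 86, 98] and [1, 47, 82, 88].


Take 1 from B
Take 19 from A
Take 47 from B
Take 82 from B
Take 86 from A
Take 88 from B

Merged: [1, 19, 47, 82, 86, 88, 98]


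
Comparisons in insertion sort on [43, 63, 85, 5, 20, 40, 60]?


Algorithm: insertion sort
Input: [43, 63, 85, 5, 20, 40, 60]
Sorted: [5, 20, 40, 43, 60, 63, 85]

16


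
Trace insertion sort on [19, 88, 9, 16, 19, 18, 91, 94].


Initial: [19, 88, 9, 16, 19, 18, 91, 94]
Insert 88: [19, 88, 9, 16, 19, 18, 91, 94]
Insert 9: [9, 19, 88, 16, 19, 18, 91, 94]
Insert 16: [9, 16, 19, 88, 19, 18, 91, 94]
Insert 19: [9, 16, 19, 19, 88, 18, 91, 94]
Insert 18: [9, 16, 18, 19, 19, 88, 91, 94]
Insert 91: [9, 16, 18, 19, 19, 88, 91, 94]
Insert 94: [9, 16, 18, 19, 19, 88, 91, 94]

Sorted: [9, 16, 18, 19, 19, 88, 91, 94]


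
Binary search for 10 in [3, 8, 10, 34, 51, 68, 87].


Step 1: lo=0, hi=6, mid=3, val=34
Step 2: lo=0, hi=2, mid=1, val=8
Step 3: lo=2, hi=2, mid=2, val=10

Found at index 2


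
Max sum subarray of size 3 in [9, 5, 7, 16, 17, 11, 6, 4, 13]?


[0:3]: 21
[1:4]: 28
[2:5]: 40
[3:6]: 44
[4:7]: 34
[5:8]: 21
[6:9]: 23

Max: 44 at [3:6]


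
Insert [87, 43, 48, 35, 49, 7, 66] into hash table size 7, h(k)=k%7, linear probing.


Insert 87: h=3 -> slot 3
Insert 43: h=1 -> slot 1
Insert 48: h=6 -> slot 6
Insert 35: h=0 -> slot 0
Insert 49: h=0, 2 probes -> slot 2
Insert 7: h=0, 4 probes -> slot 4
Insert 66: h=3, 2 probes -> slot 5

Table: [35, 43, 49, 87, 7, 66, 48]


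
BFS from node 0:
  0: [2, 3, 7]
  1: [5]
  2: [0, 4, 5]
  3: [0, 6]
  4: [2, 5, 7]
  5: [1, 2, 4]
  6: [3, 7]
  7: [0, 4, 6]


Visit 0, enqueue [2, 3, 7]
Visit 2, enqueue [4, 5]
Visit 3, enqueue [6]
Visit 7, enqueue []
Visit 4, enqueue []
Visit 5, enqueue [1]
Visit 6, enqueue []
Visit 1, enqueue []

BFS order: [0, 2, 3, 7, 4, 5, 6, 1]


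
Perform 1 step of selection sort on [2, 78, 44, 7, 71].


Initial: [2, 78, 44, 7, 71]
Step 1: min=2 at 0
  Swap: [2, 78, 44, 7, 71]

After 1 step: [2, 78, 44, 7, 71]


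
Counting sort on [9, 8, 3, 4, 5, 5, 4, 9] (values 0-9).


Input: [9, 8, 3, 4, 5, 5, 4, 9]
Counts: [0, 0, 0, 1, 2, 2, 0, 0, 1, 2]

Sorted: [3, 4, 4, 5, 5, 8, 9, 9]


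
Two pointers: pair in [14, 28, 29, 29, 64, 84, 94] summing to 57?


lo=0(14)+hi=6(94)=108
lo=0(14)+hi=5(84)=98
lo=0(14)+hi=4(64)=78
lo=0(14)+hi=3(29)=43
lo=1(28)+hi=3(29)=57

Yes: 28+29=57


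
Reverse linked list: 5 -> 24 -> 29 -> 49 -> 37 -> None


Step 1: curr=5, set curr.next=prev(None) | reversed so far: 5
Step 2: curr=24, set curr.next=prev(5) | reversed so far: 24 -> 5
Step 3: curr=29, set curr.next=prev(24) | reversed so far: 29 -> 24 -> 5
Step 4: curr=49, set curr.next=prev(29) | reversed so far: 49 -> 29 -> 24 -> 5
Step 5: curr=37, set curr.next=prev(49) | reversed so far: 37 -> 49 -> 29 -> 24 -> 5

37 -> 49 -> 29 -> 24 -> 5 -> None


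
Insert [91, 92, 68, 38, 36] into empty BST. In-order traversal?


Insert 91: root
Insert 92: R from 91
Insert 68: L from 91
Insert 38: L from 91 -> L from 68
Insert 36: L from 91 -> L from 68 -> L from 38

In-order: [36, 38, 68, 91, 92]


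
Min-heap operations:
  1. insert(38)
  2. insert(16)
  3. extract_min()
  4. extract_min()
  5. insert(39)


insert(38) -> [38]
insert(16) -> [16, 38]
extract_min()->16, [38]
extract_min()->38, []
insert(39) -> [39]

Final heap: [39]


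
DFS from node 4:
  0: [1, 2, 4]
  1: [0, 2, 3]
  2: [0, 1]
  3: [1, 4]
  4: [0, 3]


Visit 4, push [3, 0]
Visit 0, push [2, 1]
Visit 1, push [3, 2]
Visit 2, push []
Visit 3, push []

DFS order: [4, 0, 1, 2, 3]


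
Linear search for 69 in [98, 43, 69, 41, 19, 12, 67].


i=0: 98!=69
i=1: 43!=69
i=2: 69==69 found!

Found at 2, 3 comps


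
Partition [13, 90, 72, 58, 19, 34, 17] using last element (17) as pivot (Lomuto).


Pivot: 17
  13 <= 17: advance i (no swap)
Place pivot at 1: [13, 17, 72, 58, 19, 34, 90]

Partitioned: [13, 17, 72, 58, 19, 34, 90]


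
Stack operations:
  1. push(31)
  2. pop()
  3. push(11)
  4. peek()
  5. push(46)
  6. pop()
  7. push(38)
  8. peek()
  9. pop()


push(31) -> [31]
pop()->31, []
push(11) -> [11]
peek()->11
push(46) -> [11, 46]
pop()->46, [11]
push(38) -> [11, 38]
peek()->38
pop()->38, [11]

Final stack: [11]


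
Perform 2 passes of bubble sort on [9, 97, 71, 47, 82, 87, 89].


Initial: [9, 97, 71, 47, 82, 87, 89]
Pass 1: [9, 71, 47, 82, 87, 89, 97] (5 swaps)
Pass 2: [9, 47, 71, 82, 87, 89, 97] (1 swaps)

After 2 passes: [9, 47, 71, 82, 87, 89, 97]


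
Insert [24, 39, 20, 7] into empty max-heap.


Insert 24: [24]
Insert 39: [39, 24]
Insert 20: [39, 24, 20]
Insert 7: [39, 24, 20, 7]

Final heap: [39, 24, 20, 7]


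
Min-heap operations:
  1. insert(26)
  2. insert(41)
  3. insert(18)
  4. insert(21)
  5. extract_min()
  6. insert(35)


insert(26) -> [26]
insert(41) -> [26, 41]
insert(18) -> [18, 41, 26]
insert(21) -> [18, 21, 26, 41]
extract_min()->18, [21, 41, 26]
insert(35) -> [21, 35, 26, 41]

Final heap: [21, 35, 26, 41]


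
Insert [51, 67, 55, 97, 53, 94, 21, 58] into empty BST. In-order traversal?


Insert 51: root
Insert 67: R from 51
Insert 55: R from 51 -> L from 67
Insert 97: R from 51 -> R from 67
Insert 53: R from 51 -> L from 67 -> L from 55
Insert 94: R from 51 -> R from 67 -> L from 97
Insert 21: L from 51
Insert 58: R from 51 -> L from 67 -> R from 55

In-order: [21, 51, 53, 55, 58, 67, 94, 97]


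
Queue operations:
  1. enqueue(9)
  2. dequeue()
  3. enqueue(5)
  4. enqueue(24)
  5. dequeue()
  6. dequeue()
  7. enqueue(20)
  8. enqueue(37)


enqueue(9) -> [9]
dequeue()->9, []
enqueue(5) -> [5]
enqueue(24) -> [5, 24]
dequeue()->5, [24]
dequeue()->24, []
enqueue(20) -> [20]
enqueue(37) -> [20, 37]

Final queue: [20, 37]


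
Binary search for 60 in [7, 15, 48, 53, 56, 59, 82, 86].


Step 1: lo=0, hi=7, mid=3, val=53
Step 2: lo=4, hi=7, mid=5, val=59
Step 3: lo=6, hi=7, mid=6, val=82

Not found


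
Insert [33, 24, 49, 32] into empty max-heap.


Insert 33: [33]
Insert 24: [33, 24]
Insert 49: [49, 24, 33]
Insert 32: [49, 32, 33, 24]

Final heap: [49, 32, 33, 24]


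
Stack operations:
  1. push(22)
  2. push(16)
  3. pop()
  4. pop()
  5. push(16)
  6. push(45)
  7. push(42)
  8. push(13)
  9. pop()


push(22) -> [22]
push(16) -> [22, 16]
pop()->16, [22]
pop()->22, []
push(16) -> [16]
push(45) -> [16, 45]
push(42) -> [16, 45, 42]
push(13) -> [16, 45, 42, 13]
pop()->13, [16, 45, 42]

Final stack: [16, 45, 42]


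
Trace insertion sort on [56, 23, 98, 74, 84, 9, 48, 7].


Initial: [56, 23, 98, 74, 84, 9, 48, 7]
Insert 23: [23, 56, 98, 74, 84, 9, 48, 7]
Insert 98: [23, 56, 98, 74, 84, 9, 48, 7]
Insert 74: [23, 56, 74, 98, 84, 9, 48, 7]
Insert 84: [23, 56, 74, 84, 98, 9, 48, 7]
Insert 9: [9, 23, 56, 74, 84, 98, 48, 7]
Insert 48: [9, 23, 48, 56, 74, 84, 98, 7]
Insert 7: [7, 9, 23, 48, 56, 74, 84, 98]

Sorted: [7, 9, 23, 48, 56, 74, 84, 98]


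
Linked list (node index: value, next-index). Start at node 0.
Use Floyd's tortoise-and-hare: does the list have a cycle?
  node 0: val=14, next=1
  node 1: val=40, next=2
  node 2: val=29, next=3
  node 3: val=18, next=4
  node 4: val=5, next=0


Floyd's tortoise (slow, +1) and hare (fast, +2):
  init: slow=0, fast=0
  step 1: slow=1, fast=2
  step 2: slow=2, fast=4
  step 3: slow=3, fast=1
  step 4: slow=4, fast=3
  step 5: slow=0, fast=0
  slow == fast at node 0: cycle detected

Cycle: yes


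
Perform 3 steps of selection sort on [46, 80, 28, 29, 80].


Initial: [46, 80, 28, 29, 80]
Step 1: min=28 at 2
  Swap: [28, 80, 46, 29, 80]
Step 2: min=29 at 3
  Swap: [28, 29, 46, 80, 80]
Step 3: min=46 at 2
  Swap: [28, 29, 46, 80, 80]

After 3 steps: [28, 29, 46, 80, 80]


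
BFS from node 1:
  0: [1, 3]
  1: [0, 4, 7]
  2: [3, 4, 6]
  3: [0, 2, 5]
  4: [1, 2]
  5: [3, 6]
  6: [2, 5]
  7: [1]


Visit 1, enqueue [0, 4, 7]
Visit 0, enqueue [3]
Visit 4, enqueue [2]
Visit 7, enqueue []
Visit 3, enqueue [5]
Visit 2, enqueue [6]
Visit 5, enqueue []
Visit 6, enqueue []

BFS order: [1, 0, 4, 7, 3, 2, 5, 6]


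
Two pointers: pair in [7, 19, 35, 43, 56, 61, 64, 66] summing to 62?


lo=0(7)+hi=7(66)=73
lo=0(7)+hi=6(64)=71
lo=0(7)+hi=5(61)=68
lo=0(7)+hi=4(56)=63
lo=0(7)+hi=3(43)=50
lo=1(19)+hi=3(43)=62

Yes: 19+43=62


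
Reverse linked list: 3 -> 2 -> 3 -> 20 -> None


Step 1: curr=3, set curr.next=prev(None) | reversed so far: 3
Step 2: curr=2, set curr.next=prev(3) | reversed so far: 2 -> 3
Step 3: curr=3, set curr.next=prev(2) | reversed so far: 3 -> 2 -> 3
Step 4: curr=20, set curr.next=prev(3) | reversed so far: 20 -> 3 -> 2 -> 3

20 -> 3 -> 2 -> 3 -> None


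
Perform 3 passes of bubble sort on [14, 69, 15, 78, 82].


Initial: [14, 69, 15, 78, 82]
Pass 1: [14, 15, 69, 78, 82] (1 swaps)
Pass 2: [14, 15, 69, 78, 82] (0 swaps)
Pass 3: [14, 15, 69, 78, 82] (0 swaps)

After 3 passes: [14, 15, 69, 78, 82]


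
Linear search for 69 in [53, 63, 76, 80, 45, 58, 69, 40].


i=0: 53!=69
i=1: 63!=69
i=2: 76!=69
i=3: 80!=69
i=4: 45!=69
i=5: 58!=69
i=6: 69==69 found!

Found at 6, 7 comps


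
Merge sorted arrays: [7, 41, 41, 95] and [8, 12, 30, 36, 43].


Take 7 from A
Take 8 from B
Take 12 from B
Take 30 from B
Take 36 from B
Take 41 from A
Take 41 from A
Take 43 from B

Merged: [7, 8, 12, 30, 36, 41, 41, 43, 95]


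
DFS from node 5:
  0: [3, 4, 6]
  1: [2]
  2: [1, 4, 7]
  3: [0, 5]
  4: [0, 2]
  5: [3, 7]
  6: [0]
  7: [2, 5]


Visit 5, push [7, 3]
Visit 3, push [0]
Visit 0, push [6, 4]
Visit 4, push [2]
Visit 2, push [7, 1]
Visit 1, push []
Visit 7, push []
Visit 6, push []

DFS order: [5, 3, 0, 4, 2, 1, 7, 6]


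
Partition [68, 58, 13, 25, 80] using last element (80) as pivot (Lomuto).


Pivot: 80
  68 <= 80: advance i (no swap)
  58 <= 80: advance i (no swap)
  13 <= 80: advance i (no swap)
  25 <= 80: advance i (no swap)
Place pivot at 4: [68, 58, 13, 25, 80]

Partitioned: [68, 58, 13, 25, 80]


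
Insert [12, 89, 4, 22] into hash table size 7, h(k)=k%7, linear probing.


Insert 12: h=5 -> slot 5
Insert 89: h=5, 1 probes -> slot 6
Insert 4: h=4 -> slot 4
Insert 22: h=1 -> slot 1

Table: [None, 22, None, None, 4, 12, 89]


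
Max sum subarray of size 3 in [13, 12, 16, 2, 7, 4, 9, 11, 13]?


[0:3]: 41
[1:4]: 30
[2:5]: 25
[3:6]: 13
[4:7]: 20
[5:8]: 24
[6:9]: 33

Max: 41 at [0:3]


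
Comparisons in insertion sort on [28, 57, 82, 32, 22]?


Algorithm: insertion sort
Input: [28, 57, 82, 32, 22]
Sorted: [22, 28, 32, 57, 82]

9


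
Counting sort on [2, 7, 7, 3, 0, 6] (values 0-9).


Input: [2, 7, 7, 3, 0, 6]
Counts: [1, 0, 1, 1, 0, 0, 1, 2, 0, 0]

Sorted: [0, 2, 3, 6, 7, 7]


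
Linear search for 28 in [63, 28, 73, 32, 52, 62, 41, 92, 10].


i=0: 63!=28
i=1: 28==28 found!

Found at 1, 2 comps


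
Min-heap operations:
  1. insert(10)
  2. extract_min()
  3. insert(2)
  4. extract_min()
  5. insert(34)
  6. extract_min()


insert(10) -> [10]
extract_min()->10, []
insert(2) -> [2]
extract_min()->2, []
insert(34) -> [34]
extract_min()->34, []

Final heap: []


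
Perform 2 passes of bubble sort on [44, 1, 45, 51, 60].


Initial: [44, 1, 45, 51, 60]
Pass 1: [1, 44, 45, 51, 60] (1 swaps)
Pass 2: [1, 44, 45, 51, 60] (0 swaps)

After 2 passes: [1, 44, 45, 51, 60]


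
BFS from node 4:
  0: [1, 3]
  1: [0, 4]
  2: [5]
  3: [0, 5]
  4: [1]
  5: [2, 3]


Visit 4, enqueue [1]
Visit 1, enqueue [0]
Visit 0, enqueue [3]
Visit 3, enqueue [5]
Visit 5, enqueue [2]
Visit 2, enqueue []

BFS order: [4, 1, 0, 3, 5, 2]


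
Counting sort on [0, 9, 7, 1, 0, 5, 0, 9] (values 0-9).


Input: [0, 9, 7, 1, 0, 5, 0, 9]
Counts: [3, 1, 0, 0, 0, 1, 0, 1, 0, 2]

Sorted: [0, 0, 0, 1, 5, 7, 9, 9]


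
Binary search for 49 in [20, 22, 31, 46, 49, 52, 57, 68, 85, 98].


Step 1: lo=0, hi=9, mid=4, val=49

Found at index 4


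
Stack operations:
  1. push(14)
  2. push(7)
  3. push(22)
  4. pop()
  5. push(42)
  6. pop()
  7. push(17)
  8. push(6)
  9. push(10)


push(14) -> [14]
push(7) -> [14, 7]
push(22) -> [14, 7, 22]
pop()->22, [14, 7]
push(42) -> [14, 7, 42]
pop()->42, [14, 7]
push(17) -> [14, 7, 17]
push(6) -> [14, 7, 17, 6]
push(10) -> [14, 7, 17, 6, 10]

Final stack: [14, 7, 17, 6, 10]


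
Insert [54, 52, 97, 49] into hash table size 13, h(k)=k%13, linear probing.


Insert 54: h=2 -> slot 2
Insert 52: h=0 -> slot 0
Insert 97: h=6 -> slot 6
Insert 49: h=10 -> slot 10

Table: [52, None, 54, None, None, None, 97, None, None, None, 49, None, None]


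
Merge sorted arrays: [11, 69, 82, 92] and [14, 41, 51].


Take 11 from A
Take 14 from B
Take 41 from B
Take 51 from B

Merged: [11, 14, 41, 51, 69, 82, 92]


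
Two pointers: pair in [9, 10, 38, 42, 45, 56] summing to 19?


lo=0(9)+hi=5(56)=65
lo=0(9)+hi=4(45)=54
lo=0(9)+hi=3(42)=51
lo=0(9)+hi=2(38)=47
lo=0(9)+hi=1(10)=19

Yes: 9+10=19


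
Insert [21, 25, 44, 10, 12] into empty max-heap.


Insert 21: [21]
Insert 25: [25, 21]
Insert 44: [44, 21, 25]
Insert 10: [44, 21, 25, 10]
Insert 12: [44, 21, 25, 10, 12]

Final heap: [44, 21, 25, 10, 12]


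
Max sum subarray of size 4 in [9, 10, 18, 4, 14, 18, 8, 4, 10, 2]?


[0:4]: 41
[1:5]: 46
[2:6]: 54
[3:7]: 44
[4:8]: 44
[5:9]: 40
[6:10]: 24

Max: 54 at [2:6]


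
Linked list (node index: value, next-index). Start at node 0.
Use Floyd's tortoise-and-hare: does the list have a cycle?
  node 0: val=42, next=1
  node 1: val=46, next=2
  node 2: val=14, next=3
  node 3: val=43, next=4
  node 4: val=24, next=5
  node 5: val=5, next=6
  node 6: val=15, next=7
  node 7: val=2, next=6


Floyd's tortoise (slow, +1) and hare (fast, +2):
  init: slow=0, fast=0
  step 1: slow=1, fast=2
  step 2: slow=2, fast=4
  step 3: slow=3, fast=6
  step 4: slow=4, fast=6
  step 5: slow=5, fast=6
  step 6: slow=6, fast=6
  slow == fast at node 6: cycle detected

Cycle: yes


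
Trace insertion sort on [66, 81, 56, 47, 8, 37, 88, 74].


Initial: [66, 81, 56, 47, 8, 37, 88, 74]
Insert 81: [66, 81, 56, 47, 8, 37, 88, 74]
Insert 56: [56, 66, 81, 47, 8, 37, 88, 74]
Insert 47: [47, 56, 66, 81, 8, 37, 88, 74]
Insert 8: [8, 47, 56, 66, 81, 37, 88, 74]
Insert 37: [8, 37, 47, 56, 66, 81, 88, 74]
Insert 88: [8, 37, 47, 56, 66, 81, 88, 74]
Insert 74: [8, 37, 47, 56, 66, 74, 81, 88]

Sorted: [8, 37, 47, 56, 66, 74, 81, 88]


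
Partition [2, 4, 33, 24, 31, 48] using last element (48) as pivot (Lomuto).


Pivot: 48
  2 <= 48: advance i (no swap)
  4 <= 48: advance i (no swap)
  33 <= 48: advance i (no swap)
  24 <= 48: advance i (no swap)
  31 <= 48: advance i (no swap)
Place pivot at 5: [2, 4, 33, 24, 31, 48]

Partitioned: [2, 4, 33, 24, 31, 48]


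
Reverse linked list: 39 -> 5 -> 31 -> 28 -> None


Step 1: curr=39, set curr.next=prev(None) | reversed so far: 39
Step 2: curr=5, set curr.next=prev(39) | reversed so far: 5 -> 39
Step 3: curr=31, set curr.next=prev(5) | reversed so far: 31 -> 5 -> 39
Step 4: curr=28, set curr.next=prev(31) | reversed so far: 28 -> 31 -> 5 -> 39

28 -> 31 -> 5 -> 39 -> None


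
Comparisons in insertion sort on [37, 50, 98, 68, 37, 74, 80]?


Algorithm: insertion sort
Input: [37, 50, 98, 68, 37, 74, 80]
Sorted: [37, 37, 50, 68, 74, 80, 98]

12


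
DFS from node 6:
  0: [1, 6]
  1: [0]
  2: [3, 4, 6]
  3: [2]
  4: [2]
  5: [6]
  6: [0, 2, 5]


Visit 6, push [5, 2, 0]
Visit 0, push [1]
Visit 1, push []
Visit 2, push [4, 3]
Visit 3, push []
Visit 4, push []
Visit 5, push []

DFS order: [6, 0, 1, 2, 3, 4, 5]


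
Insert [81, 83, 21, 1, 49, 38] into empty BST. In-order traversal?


Insert 81: root
Insert 83: R from 81
Insert 21: L from 81
Insert 1: L from 81 -> L from 21
Insert 49: L from 81 -> R from 21
Insert 38: L from 81 -> R from 21 -> L from 49

In-order: [1, 21, 38, 49, 81, 83]


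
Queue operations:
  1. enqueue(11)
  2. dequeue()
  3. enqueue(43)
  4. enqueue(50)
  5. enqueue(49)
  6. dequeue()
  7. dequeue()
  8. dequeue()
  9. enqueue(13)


enqueue(11) -> [11]
dequeue()->11, []
enqueue(43) -> [43]
enqueue(50) -> [43, 50]
enqueue(49) -> [43, 50, 49]
dequeue()->43, [50, 49]
dequeue()->50, [49]
dequeue()->49, []
enqueue(13) -> [13]

Final queue: [13]


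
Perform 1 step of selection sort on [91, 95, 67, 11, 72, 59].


Initial: [91, 95, 67, 11, 72, 59]
Step 1: min=11 at 3
  Swap: [11, 95, 67, 91, 72, 59]

After 1 step: [11, 95, 67, 91, 72, 59]


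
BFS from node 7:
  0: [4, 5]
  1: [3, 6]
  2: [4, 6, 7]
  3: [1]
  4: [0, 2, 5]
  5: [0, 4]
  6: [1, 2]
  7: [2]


Visit 7, enqueue [2]
Visit 2, enqueue [4, 6]
Visit 4, enqueue [0, 5]
Visit 6, enqueue [1]
Visit 0, enqueue []
Visit 5, enqueue []
Visit 1, enqueue [3]
Visit 3, enqueue []

BFS order: [7, 2, 4, 6, 0, 5, 1, 3]


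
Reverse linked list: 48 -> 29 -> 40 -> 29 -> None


Step 1: curr=48, set curr.next=prev(None) | reversed so far: 48
Step 2: curr=29, set curr.next=prev(48) | reversed so far: 29 -> 48
Step 3: curr=40, set curr.next=prev(29) | reversed so far: 40 -> 29 -> 48
Step 4: curr=29, set curr.next=prev(40) | reversed so far: 29 -> 40 -> 29 -> 48

29 -> 40 -> 29 -> 48 -> None


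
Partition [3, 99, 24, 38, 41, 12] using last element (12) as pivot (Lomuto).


Pivot: 12
  3 <= 12: advance i (no swap)
Place pivot at 1: [3, 12, 24, 38, 41, 99]

Partitioned: [3, 12, 24, 38, 41, 99]


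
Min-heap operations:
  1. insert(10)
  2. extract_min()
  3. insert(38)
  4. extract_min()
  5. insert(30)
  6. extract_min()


insert(10) -> [10]
extract_min()->10, []
insert(38) -> [38]
extract_min()->38, []
insert(30) -> [30]
extract_min()->30, []

Final heap: []


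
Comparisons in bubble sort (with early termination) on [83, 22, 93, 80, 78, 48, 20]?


Algorithm: bubble sort (with early termination)
Input: [83, 22, 93, 80, 78, 48, 20]
Sorted: [20, 22, 48, 78, 80, 83, 93]

21


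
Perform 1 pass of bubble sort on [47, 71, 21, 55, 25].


Initial: [47, 71, 21, 55, 25]
Pass 1: [47, 21, 55, 25, 71] (3 swaps)

After 1 pass: [47, 21, 55, 25, 71]


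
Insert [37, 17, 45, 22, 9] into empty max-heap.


Insert 37: [37]
Insert 17: [37, 17]
Insert 45: [45, 17, 37]
Insert 22: [45, 22, 37, 17]
Insert 9: [45, 22, 37, 17, 9]

Final heap: [45, 22, 37, 17, 9]


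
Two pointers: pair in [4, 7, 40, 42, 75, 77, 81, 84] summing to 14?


lo=0(4)+hi=7(84)=88
lo=0(4)+hi=6(81)=85
lo=0(4)+hi=5(77)=81
lo=0(4)+hi=4(75)=79
lo=0(4)+hi=3(42)=46
lo=0(4)+hi=2(40)=44
lo=0(4)+hi=1(7)=11

No pair found
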